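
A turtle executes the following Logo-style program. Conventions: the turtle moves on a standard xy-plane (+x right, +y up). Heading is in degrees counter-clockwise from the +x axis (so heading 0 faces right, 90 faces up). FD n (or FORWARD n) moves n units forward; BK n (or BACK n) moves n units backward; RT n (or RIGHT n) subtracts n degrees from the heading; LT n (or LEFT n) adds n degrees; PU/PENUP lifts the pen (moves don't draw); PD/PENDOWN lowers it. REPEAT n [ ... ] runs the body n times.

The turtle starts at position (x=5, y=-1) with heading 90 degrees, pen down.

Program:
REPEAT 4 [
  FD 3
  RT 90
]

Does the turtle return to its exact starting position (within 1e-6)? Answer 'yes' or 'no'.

Answer: yes

Derivation:
Executing turtle program step by step:
Start: pos=(5,-1), heading=90, pen down
REPEAT 4 [
  -- iteration 1/4 --
  FD 3: (5,-1) -> (5,2) [heading=90, draw]
  RT 90: heading 90 -> 0
  -- iteration 2/4 --
  FD 3: (5,2) -> (8,2) [heading=0, draw]
  RT 90: heading 0 -> 270
  -- iteration 3/4 --
  FD 3: (8,2) -> (8,-1) [heading=270, draw]
  RT 90: heading 270 -> 180
  -- iteration 4/4 --
  FD 3: (8,-1) -> (5,-1) [heading=180, draw]
  RT 90: heading 180 -> 90
]
Final: pos=(5,-1), heading=90, 4 segment(s) drawn

Start position: (5, -1)
Final position: (5, -1)
Distance = 0; < 1e-6 -> CLOSED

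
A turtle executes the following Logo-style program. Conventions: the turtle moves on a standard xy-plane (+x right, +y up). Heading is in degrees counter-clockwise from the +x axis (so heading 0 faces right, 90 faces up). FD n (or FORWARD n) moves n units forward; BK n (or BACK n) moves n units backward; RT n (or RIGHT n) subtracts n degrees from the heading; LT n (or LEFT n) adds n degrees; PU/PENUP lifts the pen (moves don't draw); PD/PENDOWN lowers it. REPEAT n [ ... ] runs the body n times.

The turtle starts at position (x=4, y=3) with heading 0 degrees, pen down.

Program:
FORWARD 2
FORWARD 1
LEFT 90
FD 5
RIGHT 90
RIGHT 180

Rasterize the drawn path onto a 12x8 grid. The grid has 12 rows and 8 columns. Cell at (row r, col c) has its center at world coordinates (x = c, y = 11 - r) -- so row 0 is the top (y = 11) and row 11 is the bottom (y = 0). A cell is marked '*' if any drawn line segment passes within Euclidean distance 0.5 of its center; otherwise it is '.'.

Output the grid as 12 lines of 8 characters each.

Answer: ........
........
........
.......*
.......*
.......*
.......*
.......*
....****
........
........
........

Derivation:
Segment 0: (4,3) -> (6,3)
Segment 1: (6,3) -> (7,3)
Segment 2: (7,3) -> (7,8)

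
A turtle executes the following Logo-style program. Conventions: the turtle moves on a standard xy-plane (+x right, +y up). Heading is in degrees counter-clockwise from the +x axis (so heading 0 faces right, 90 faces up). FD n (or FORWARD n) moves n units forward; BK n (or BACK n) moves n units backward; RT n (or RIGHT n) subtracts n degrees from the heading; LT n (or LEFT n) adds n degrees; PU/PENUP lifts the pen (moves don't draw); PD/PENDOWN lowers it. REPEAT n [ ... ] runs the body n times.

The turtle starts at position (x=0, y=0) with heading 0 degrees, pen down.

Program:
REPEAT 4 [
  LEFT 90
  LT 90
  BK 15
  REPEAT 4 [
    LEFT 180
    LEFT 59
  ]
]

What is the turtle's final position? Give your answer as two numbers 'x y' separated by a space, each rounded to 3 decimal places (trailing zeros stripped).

Executing turtle program step by step:
Start: pos=(0,0), heading=0, pen down
REPEAT 4 [
  -- iteration 1/4 --
  LT 90: heading 0 -> 90
  LT 90: heading 90 -> 180
  BK 15: (0,0) -> (15,0) [heading=180, draw]
  REPEAT 4 [
    -- iteration 1/4 --
    LT 180: heading 180 -> 0
    LT 59: heading 0 -> 59
    -- iteration 2/4 --
    LT 180: heading 59 -> 239
    LT 59: heading 239 -> 298
    -- iteration 3/4 --
    LT 180: heading 298 -> 118
    LT 59: heading 118 -> 177
    -- iteration 4/4 --
    LT 180: heading 177 -> 357
    LT 59: heading 357 -> 56
  ]
  -- iteration 2/4 --
  LT 90: heading 56 -> 146
  LT 90: heading 146 -> 236
  BK 15: (15,0) -> (23.388,12.436) [heading=236, draw]
  REPEAT 4 [
    -- iteration 1/4 --
    LT 180: heading 236 -> 56
    LT 59: heading 56 -> 115
    -- iteration 2/4 --
    LT 180: heading 115 -> 295
    LT 59: heading 295 -> 354
    -- iteration 3/4 --
    LT 180: heading 354 -> 174
    LT 59: heading 174 -> 233
    -- iteration 4/4 --
    LT 180: heading 233 -> 53
    LT 59: heading 53 -> 112
  ]
  -- iteration 3/4 --
  LT 90: heading 112 -> 202
  LT 90: heading 202 -> 292
  BK 15: (23.388,12.436) -> (17.769,26.343) [heading=292, draw]
  REPEAT 4 [
    -- iteration 1/4 --
    LT 180: heading 292 -> 112
    LT 59: heading 112 -> 171
    -- iteration 2/4 --
    LT 180: heading 171 -> 351
    LT 59: heading 351 -> 50
    -- iteration 3/4 --
    LT 180: heading 50 -> 230
    LT 59: heading 230 -> 289
    -- iteration 4/4 --
    LT 180: heading 289 -> 109
    LT 59: heading 109 -> 168
  ]
  -- iteration 4/4 --
  LT 90: heading 168 -> 258
  LT 90: heading 258 -> 348
  BK 15: (17.769,26.343) -> (3.097,29.462) [heading=348, draw]
  REPEAT 4 [
    -- iteration 1/4 --
    LT 180: heading 348 -> 168
    LT 59: heading 168 -> 227
    -- iteration 2/4 --
    LT 180: heading 227 -> 47
    LT 59: heading 47 -> 106
    -- iteration 3/4 --
    LT 180: heading 106 -> 286
    LT 59: heading 286 -> 345
    -- iteration 4/4 --
    LT 180: heading 345 -> 165
    LT 59: heading 165 -> 224
  ]
]
Final: pos=(3.097,29.462), heading=224, 4 segment(s) drawn

Answer: 3.097 29.462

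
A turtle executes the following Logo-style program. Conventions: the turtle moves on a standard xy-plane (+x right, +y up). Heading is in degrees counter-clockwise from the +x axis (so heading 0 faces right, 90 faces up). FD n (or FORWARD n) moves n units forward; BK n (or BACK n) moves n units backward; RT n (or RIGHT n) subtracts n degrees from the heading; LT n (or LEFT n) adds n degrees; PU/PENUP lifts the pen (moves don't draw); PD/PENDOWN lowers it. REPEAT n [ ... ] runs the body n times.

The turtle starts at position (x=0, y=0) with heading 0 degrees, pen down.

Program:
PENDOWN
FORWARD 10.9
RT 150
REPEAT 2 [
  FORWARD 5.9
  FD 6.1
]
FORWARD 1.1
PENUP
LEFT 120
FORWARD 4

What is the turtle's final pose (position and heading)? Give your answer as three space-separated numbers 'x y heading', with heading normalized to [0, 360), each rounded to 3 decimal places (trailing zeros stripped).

Answer: -7.373 -14.55 330

Derivation:
Executing turtle program step by step:
Start: pos=(0,0), heading=0, pen down
PD: pen down
FD 10.9: (0,0) -> (10.9,0) [heading=0, draw]
RT 150: heading 0 -> 210
REPEAT 2 [
  -- iteration 1/2 --
  FD 5.9: (10.9,0) -> (5.79,-2.95) [heading=210, draw]
  FD 6.1: (5.79,-2.95) -> (0.508,-6) [heading=210, draw]
  -- iteration 2/2 --
  FD 5.9: (0.508,-6) -> (-4.602,-8.95) [heading=210, draw]
  FD 6.1: (-4.602,-8.95) -> (-9.885,-12) [heading=210, draw]
]
FD 1.1: (-9.885,-12) -> (-10.837,-12.55) [heading=210, draw]
PU: pen up
LT 120: heading 210 -> 330
FD 4: (-10.837,-12.55) -> (-7.373,-14.55) [heading=330, move]
Final: pos=(-7.373,-14.55), heading=330, 6 segment(s) drawn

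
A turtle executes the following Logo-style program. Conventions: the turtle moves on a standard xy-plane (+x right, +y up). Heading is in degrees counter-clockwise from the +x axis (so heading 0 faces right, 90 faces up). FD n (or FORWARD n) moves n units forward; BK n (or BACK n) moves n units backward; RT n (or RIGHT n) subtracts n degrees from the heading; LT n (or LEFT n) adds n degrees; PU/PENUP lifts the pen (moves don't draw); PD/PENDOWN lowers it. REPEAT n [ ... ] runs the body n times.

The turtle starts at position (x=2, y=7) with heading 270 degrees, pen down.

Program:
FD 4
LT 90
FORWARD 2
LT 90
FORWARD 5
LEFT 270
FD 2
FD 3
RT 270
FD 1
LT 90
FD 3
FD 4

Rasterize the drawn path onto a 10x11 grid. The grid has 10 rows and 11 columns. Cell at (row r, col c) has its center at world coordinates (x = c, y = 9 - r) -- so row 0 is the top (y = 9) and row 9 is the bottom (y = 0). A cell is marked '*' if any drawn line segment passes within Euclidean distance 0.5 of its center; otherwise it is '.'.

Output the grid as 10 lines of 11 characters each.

Answer: ..********.
....******.
..*.*......
..*.*......
..*.*......
..*.*......
..***......
...........
...........
...........

Derivation:
Segment 0: (2,7) -> (2,3)
Segment 1: (2,3) -> (4,3)
Segment 2: (4,3) -> (4,8)
Segment 3: (4,8) -> (6,8)
Segment 4: (6,8) -> (9,8)
Segment 5: (9,8) -> (9,9)
Segment 6: (9,9) -> (6,9)
Segment 7: (6,9) -> (2,9)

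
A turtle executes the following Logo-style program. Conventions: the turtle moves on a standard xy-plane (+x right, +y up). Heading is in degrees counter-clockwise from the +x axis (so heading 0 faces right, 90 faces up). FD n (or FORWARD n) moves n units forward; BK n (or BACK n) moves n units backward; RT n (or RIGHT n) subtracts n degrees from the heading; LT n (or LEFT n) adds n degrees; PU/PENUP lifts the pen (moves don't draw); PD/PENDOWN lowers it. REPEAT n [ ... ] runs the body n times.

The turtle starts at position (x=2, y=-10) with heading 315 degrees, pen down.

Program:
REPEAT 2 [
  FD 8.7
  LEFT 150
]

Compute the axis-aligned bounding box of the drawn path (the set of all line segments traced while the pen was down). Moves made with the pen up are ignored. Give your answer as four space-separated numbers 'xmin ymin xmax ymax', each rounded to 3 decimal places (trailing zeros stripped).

Executing turtle program step by step:
Start: pos=(2,-10), heading=315, pen down
REPEAT 2 [
  -- iteration 1/2 --
  FD 8.7: (2,-10) -> (8.152,-16.152) [heading=315, draw]
  LT 150: heading 315 -> 105
  -- iteration 2/2 --
  FD 8.7: (8.152,-16.152) -> (5.9,-7.748) [heading=105, draw]
  LT 150: heading 105 -> 255
]
Final: pos=(5.9,-7.748), heading=255, 2 segment(s) drawn

Segment endpoints: x in {2, 5.9, 8.152}, y in {-16.152, -10, -7.748}
xmin=2, ymin=-16.152, xmax=8.152, ymax=-7.748

Answer: 2 -16.152 8.152 -7.748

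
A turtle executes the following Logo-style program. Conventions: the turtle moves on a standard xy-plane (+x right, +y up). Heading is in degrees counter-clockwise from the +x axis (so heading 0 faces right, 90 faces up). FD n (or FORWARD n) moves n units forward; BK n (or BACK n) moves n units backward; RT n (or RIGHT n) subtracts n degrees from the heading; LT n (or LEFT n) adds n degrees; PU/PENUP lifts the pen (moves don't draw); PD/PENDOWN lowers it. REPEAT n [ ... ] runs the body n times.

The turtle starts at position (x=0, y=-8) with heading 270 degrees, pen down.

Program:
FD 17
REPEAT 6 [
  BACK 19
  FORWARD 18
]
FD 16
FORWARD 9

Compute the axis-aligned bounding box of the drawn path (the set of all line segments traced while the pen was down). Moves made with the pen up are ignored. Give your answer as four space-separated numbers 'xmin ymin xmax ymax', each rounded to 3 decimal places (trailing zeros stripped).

Executing turtle program step by step:
Start: pos=(0,-8), heading=270, pen down
FD 17: (0,-8) -> (0,-25) [heading=270, draw]
REPEAT 6 [
  -- iteration 1/6 --
  BK 19: (0,-25) -> (0,-6) [heading=270, draw]
  FD 18: (0,-6) -> (0,-24) [heading=270, draw]
  -- iteration 2/6 --
  BK 19: (0,-24) -> (0,-5) [heading=270, draw]
  FD 18: (0,-5) -> (0,-23) [heading=270, draw]
  -- iteration 3/6 --
  BK 19: (0,-23) -> (0,-4) [heading=270, draw]
  FD 18: (0,-4) -> (0,-22) [heading=270, draw]
  -- iteration 4/6 --
  BK 19: (0,-22) -> (0,-3) [heading=270, draw]
  FD 18: (0,-3) -> (0,-21) [heading=270, draw]
  -- iteration 5/6 --
  BK 19: (0,-21) -> (0,-2) [heading=270, draw]
  FD 18: (0,-2) -> (0,-20) [heading=270, draw]
  -- iteration 6/6 --
  BK 19: (0,-20) -> (0,-1) [heading=270, draw]
  FD 18: (0,-1) -> (0,-19) [heading=270, draw]
]
FD 16: (0,-19) -> (0,-35) [heading=270, draw]
FD 9: (0,-35) -> (0,-44) [heading=270, draw]
Final: pos=(0,-44), heading=270, 15 segment(s) drawn

Segment endpoints: x in {0, 0, 0, 0, 0, 0, 0, 0, 0, 0, 0, 0, 0, 0, 0, 0}, y in {-44, -35, -25, -24, -23, -22, -21, -20, -19, -8, -6, -5, -4, -3, -2, -1}
xmin=0, ymin=-44, xmax=0, ymax=-1

Answer: 0 -44 0 -1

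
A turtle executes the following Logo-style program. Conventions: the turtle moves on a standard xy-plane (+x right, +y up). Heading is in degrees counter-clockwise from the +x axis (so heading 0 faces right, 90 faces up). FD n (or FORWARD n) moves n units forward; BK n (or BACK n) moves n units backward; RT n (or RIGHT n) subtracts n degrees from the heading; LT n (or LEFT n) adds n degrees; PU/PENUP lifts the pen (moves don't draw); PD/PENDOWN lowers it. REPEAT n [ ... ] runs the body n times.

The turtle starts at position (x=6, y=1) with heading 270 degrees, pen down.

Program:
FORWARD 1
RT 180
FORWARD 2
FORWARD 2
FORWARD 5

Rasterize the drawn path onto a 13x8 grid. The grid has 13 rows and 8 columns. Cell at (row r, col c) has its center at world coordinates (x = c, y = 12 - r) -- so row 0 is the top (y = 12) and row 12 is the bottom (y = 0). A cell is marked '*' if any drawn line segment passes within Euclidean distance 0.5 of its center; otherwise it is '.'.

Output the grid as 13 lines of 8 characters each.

Answer: ........
........
........
......*.
......*.
......*.
......*.
......*.
......*.
......*.
......*.
......*.
......*.

Derivation:
Segment 0: (6,1) -> (6,0)
Segment 1: (6,0) -> (6,2)
Segment 2: (6,2) -> (6,4)
Segment 3: (6,4) -> (6,9)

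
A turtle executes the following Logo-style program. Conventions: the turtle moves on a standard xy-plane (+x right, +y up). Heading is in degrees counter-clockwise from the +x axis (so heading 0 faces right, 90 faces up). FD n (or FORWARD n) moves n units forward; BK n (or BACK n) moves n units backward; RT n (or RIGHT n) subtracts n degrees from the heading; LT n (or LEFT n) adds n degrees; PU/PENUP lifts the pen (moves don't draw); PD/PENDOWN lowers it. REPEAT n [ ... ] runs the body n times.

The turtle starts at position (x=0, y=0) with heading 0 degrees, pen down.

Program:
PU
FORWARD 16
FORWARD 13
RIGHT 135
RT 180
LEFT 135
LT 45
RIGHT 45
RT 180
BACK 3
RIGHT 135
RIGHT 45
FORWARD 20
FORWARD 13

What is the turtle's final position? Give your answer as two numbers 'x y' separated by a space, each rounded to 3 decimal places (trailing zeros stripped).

Executing turtle program step by step:
Start: pos=(0,0), heading=0, pen down
PU: pen up
FD 16: (0,0) -> (16,0) [heading=0, move]
FD 13: (16,0) -> (29,0) [heading=0, move]
RT 135: heading 0 -> 225
RT 180: heading 225 -> 45
LT 135: heading 45 -> 180
LT 45: heading 180 -> 225
RT 45: heading 225 -> 180
RT 180: heading 180 -> 0
BK 3: (29,0) -> (26,0) [heading=0, move]
RT 135: heading 0 -> 225
RT 45: heading 225 -> 180
FD 20: (26,0) -> (6,0) [heading=180, move]
FD 13: (6,0) -> (-7,0) [heading=180, move]
Final: pos=(-7,0), heading=180, 0 segment(s) drawn

Answer: -7 0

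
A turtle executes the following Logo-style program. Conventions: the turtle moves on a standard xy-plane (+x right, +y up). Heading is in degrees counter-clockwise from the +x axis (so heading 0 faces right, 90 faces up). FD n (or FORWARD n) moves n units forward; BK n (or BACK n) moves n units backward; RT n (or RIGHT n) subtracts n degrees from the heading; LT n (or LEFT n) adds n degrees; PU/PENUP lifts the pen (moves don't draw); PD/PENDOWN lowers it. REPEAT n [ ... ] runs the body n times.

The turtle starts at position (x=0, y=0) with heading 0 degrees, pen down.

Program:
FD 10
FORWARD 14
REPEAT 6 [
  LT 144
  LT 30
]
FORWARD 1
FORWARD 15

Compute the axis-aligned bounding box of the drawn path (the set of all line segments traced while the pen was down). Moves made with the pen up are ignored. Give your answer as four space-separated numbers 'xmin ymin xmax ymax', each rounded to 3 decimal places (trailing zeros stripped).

Executing turtle program step by step:
Start: pos=(0,0), heading=0, pen down
FD 10: (0,0) -> (10,0) [heading=0, draw]
FD 14: (10,0) -> (24,0) [heading=0, draw]
REPEAT 6 [
  -- iteration 1/6 --
  LT 144: heading 0 -> 144
  LT 30: heading 144 -> 174
  -- iteration 2/6 --
  LT 144: heading 174 -> 318
  LT 30: heading 318 -> 348
  -- iteration 3/6 --
  LT 144: heading 348 -> 132
  LT 30: heading 132 -> 162
  -- iteration 4/6 --
  LT 144: heading 162 -> 306
  LT 30: heading 306 -> 336
  -- iteration 5/6 --
  LT 144: heading 336 -> 120
  LT 30: heading 120 -> 150
  -- iteration 6/6 --
  LT 144: heading 150 -> 294
  LT 30: heading 294 -> 324
]
FD 1: (24,0) -> (24.809,-0.588) [heading=324, draw]
FD 15: (24.809,-0.588) -> (36.944,-9.405) [heading=324, draw]
Final: pos=(36.944,-9.405), heading=324, 4 segment(s) drawn

Segment endpoints: x in {0, 10, 24, 24.809, 36.944}, y in {-9.405, -0.588, 0}
xmin=0, ymin=-9.405, xmax=36.944, ymax=0

Answer: 0 -9.405 36.944 0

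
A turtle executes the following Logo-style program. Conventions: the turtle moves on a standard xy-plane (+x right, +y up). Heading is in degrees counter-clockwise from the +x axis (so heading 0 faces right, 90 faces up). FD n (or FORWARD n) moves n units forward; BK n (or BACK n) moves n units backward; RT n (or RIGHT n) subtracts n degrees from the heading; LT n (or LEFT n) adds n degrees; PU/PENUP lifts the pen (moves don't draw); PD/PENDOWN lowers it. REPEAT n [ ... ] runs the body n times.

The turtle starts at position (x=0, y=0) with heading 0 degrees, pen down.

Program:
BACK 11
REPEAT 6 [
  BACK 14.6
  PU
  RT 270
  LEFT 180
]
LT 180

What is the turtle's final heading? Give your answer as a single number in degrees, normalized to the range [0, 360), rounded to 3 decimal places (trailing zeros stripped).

Answer: 0

Derivation:
Executing turtle program step by step:
Start: pos=(0,0), heading=0, pen down
BK 11: (0,0) -> (-11,0) [heading=0, draw]
REPEAT 6 [
  -- iteration 1/6 --
  BK 14.6: (-11,0) -> (-25.6,0) [heading=0, draw]
  PU: pen up
  RT 270: heading 0 -> 90
  LT 180: heading 90 -> 270
  -- iteration 2/6 --
  BK 14.6: (-25.6,0) -> (-25.6,14.6) [heading=270, move]
  PU: pen up
  RT 270: heading 270 -> 0
  LT 180: heading 0 -> 180
  -- iteration 3/6 --
  BK 14.6: (-25.6,14.6) -> (-11,14.6) [heading=180, move]
  PU: pen up
  RT 270: heading 180 -> 270
  LT 180: heading 270 -> 90
  -- iteration 4/6 --
  BK 14.6: (-11,14.6) -> (-11,0) [heading=90, move]
  PU: pen up
  RT 270: heading 90 -> 180
  LT 180: heading 180 -> 0
  -- iteration 5/6 --
  BK 14.6: (-11,0) -> (-25.6,0) [heading=0, move]
  PU: pen up
  RT 270: heading 0 -> 90
  LT 180: heading 90 -> 270
  -- iteration 6/6 --
  BK 14.6: (-25.6,0) -> (-25.6,14.6) [heading=270, move]
  PU: pen up
  RT 270: heading 270 -> 0
  LT 180: heading 0 -> 180
]
LT 180: heading 180 -> 0
Final: pos=(-25.6,14.6), heading=0, 2 segment(s) drawn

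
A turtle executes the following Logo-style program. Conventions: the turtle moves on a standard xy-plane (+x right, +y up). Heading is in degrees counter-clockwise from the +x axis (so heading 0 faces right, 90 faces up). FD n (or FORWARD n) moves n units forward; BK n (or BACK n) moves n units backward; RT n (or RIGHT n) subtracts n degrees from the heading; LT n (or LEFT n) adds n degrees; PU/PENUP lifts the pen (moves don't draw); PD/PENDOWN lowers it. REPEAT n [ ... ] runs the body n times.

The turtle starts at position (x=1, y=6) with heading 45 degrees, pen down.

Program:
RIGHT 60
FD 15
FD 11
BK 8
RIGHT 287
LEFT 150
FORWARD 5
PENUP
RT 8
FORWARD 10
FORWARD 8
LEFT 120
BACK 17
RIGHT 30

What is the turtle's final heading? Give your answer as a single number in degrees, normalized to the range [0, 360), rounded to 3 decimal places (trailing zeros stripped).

Executing turtle program step by step:
Start: pos=(1,6), heading=45, pen down
RT 60: heading 45 -> 345
FD 15: (1,6) -> (15.489,2.118) [heading=345, draw]
FD 11: (15.489,2.118) -> (26.114,-0.729) [heading=345, draw]
BK 8: (26.114,-0.729) -> (18.387,1.341) [heading=345, draw]
RT 287: heading 345 -> 58
LT 150: heading 58 -> 208
FD 5: (18.387,1.341) -> (13.972,-1.006) [heading=208, draw]
PU: pen up
RT 8: heading 208 -> 200
FD 10: (13.972,-1.006) -> (4.575,-4.426) [heading=200, move]
FD 8: (4.575,-4.426) -> (-2.943,-7.162) [heading=200, move]
LT 120: heading 200 -> 320
BK 17: (-2.943,-7.162) -> (-15.965,3.765) [heading=320, move]
RT 30: heading 320 -> 290
Final: pos=(-15.965,3.765), heading=290, 4 segment(s) drawn

Answer: 290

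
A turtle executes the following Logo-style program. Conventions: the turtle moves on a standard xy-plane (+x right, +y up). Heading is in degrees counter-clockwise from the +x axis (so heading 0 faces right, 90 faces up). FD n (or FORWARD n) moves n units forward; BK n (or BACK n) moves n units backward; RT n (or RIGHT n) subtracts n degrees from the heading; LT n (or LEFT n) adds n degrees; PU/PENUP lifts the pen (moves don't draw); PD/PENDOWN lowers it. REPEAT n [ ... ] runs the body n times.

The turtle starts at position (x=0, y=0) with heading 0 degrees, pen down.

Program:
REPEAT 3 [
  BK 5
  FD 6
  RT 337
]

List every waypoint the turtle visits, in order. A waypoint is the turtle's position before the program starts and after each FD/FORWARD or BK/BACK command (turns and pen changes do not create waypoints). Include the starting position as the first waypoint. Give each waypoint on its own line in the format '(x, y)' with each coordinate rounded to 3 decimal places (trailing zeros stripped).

Answer: (0, 0)
(-5, 0)
(1, 0)
(-3.603, -1.954)
(1.921, 0.391)
(-1.553, -3.206)
(2.615, 1.11)

Derivation:
Executing turtle program step by step:
Start: pos=(0,0), heading=0, pen down
REPEAT 3 [
  -- iteration 1/3 --
  BK 5: (0,0) -> (-5,0) [heading=0, draw]
  FD 6: (-5,0) -> (1,0) [heading=0, draw]
  RT 337: heading 0 -> 23
  -- iteration 2/3 --
  BK 5: (1,0) -> (-3.603,-1.954) [heading=23, draw]
  FD 6: (-3.603,-1.954) -> (1.921,0.391) [heading=23, draw]
  RT 337: heading 23 -> 46
  -- iteration 3/3 --
  BK 5: (1.921,0.391) -> (-1.553,-3.206) [heading=46, draw]
  FD 6: (-1.553,-3.206) -> (2.615,1.11) [heading=46, draw]
  RT 337: heading 46 -> 69
]
Final: pos=(2.615,1.11), heading=69, 6 segment(s) drawn
Waypoints (7 total):
(0, 0)
(-5, 0)
(1, 0)
(-3.603, -1.954)
(1.921, 0.391)
(-1.553, -3.206)
(2.615, 1.11)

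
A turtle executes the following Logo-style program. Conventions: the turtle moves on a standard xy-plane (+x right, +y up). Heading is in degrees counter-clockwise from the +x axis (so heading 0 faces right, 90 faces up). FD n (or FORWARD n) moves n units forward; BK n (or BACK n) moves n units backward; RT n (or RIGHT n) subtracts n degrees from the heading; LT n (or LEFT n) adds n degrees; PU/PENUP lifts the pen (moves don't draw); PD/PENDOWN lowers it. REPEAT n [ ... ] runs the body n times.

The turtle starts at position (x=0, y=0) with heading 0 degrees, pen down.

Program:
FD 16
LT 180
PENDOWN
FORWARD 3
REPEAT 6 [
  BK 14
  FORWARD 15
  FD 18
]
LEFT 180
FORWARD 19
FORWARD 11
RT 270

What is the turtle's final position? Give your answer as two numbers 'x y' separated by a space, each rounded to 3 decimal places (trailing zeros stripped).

Executing turtle program step by step:
Start: pos=(0,0), heading=0, pen down
FD 16: (0,0) -> (16,0) [heading=0, draw]
LT 180: heading 0 -> 180
PD: pen down
FD 3: (16,0) -> (13,0) [heading=180, draw]
REPEAT 6 [
  -- iteration 1/6 --
  BK 14: (13,0) -> (27,0) [heading=180, draw]
  FD 15: (27,0) -> (12,0) [heading=180, draw]
  FD 18: (12,0) -> (-6,0) [heading=180, draw]
  -- iteration 2/6 --
  BK 14: (-6,0) -> (8,0) [heading=180, draw]
  FD 15: (8,0) -> (-7,0) [heading=180, draw]
  FD 18: (-7,0) -> (-25,0) [heading=180, draw]
  -- iteration 3/6 --
  BK 14: (-25,0) -> (-11,0) [heading=180, draw]
  FD 15: (-11,0) -> (-26,0) [heading=180, draw]
  FD 18: (-26,0) -> (-44,0) [heading=180, draw]
  -- iteration 4/6 --
  BK 14: (-44,0) -> (-30,0) [heading=180, draw]
  FD 15: (-30,0) -> (-45,0) [heading=180, draw]
  FD 18: (-45,0) -> (-63,0) [heading=180, draw]
  -- iteration 5/6 --
  BK 14: (-63,0) -> (-49,0) [heading=180, draw]
  FD 15: (-49,0) -> (-64,0) [heading=180, draw]
  FD 18: (-64,0) -> (-82,0) [heading=180, draw]
  -- iteration 6/6 --
  BK 14: (-82,0) -> (-68,0) [heading=180, draw]
  FD 15: (-68,0) -> (-83,0) [heading=180, draw]
  FD 18: (-83,0) -> (-101,0) [heading=180, draw]
]
LT 180: heading 180 -> 0
FD 19: (-101,0) -> (-82,0) [heading=0, draw]
FD 11: (-82,0) -> (-71,0) [heading=0, draw]
RT 270: heading 0 -> 90
Final: pos=(-71,0), heading=90, 22 segment(s) drawn

Answer: -71 0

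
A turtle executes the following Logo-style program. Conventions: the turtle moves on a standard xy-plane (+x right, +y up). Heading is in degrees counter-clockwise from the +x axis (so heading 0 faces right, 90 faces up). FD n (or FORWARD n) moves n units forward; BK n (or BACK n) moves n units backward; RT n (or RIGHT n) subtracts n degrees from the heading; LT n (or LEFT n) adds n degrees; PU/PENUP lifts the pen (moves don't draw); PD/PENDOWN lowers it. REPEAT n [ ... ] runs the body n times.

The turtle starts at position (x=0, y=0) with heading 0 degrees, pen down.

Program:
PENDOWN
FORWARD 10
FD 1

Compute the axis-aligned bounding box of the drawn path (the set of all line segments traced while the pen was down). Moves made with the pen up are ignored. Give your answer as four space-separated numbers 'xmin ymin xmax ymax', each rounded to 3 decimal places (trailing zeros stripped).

Answer: 0 0 11 0

Derivation:
Executing turtle program step by step:
Start: pos=(0,0), heading=0, pen down
PD: pen down
FD 10: (0,0) -> (10,0) [heading=0, draw]
FD 1: (10,0) -> (11,0) [heading=0, draw]
Final: pos=(11,0), heading=0, 2 segment(s) drawn

Segment endpoints: x in {0, 10, 11}, y in {0}
xmin=0, ymin=0, xmax=11, ymax=0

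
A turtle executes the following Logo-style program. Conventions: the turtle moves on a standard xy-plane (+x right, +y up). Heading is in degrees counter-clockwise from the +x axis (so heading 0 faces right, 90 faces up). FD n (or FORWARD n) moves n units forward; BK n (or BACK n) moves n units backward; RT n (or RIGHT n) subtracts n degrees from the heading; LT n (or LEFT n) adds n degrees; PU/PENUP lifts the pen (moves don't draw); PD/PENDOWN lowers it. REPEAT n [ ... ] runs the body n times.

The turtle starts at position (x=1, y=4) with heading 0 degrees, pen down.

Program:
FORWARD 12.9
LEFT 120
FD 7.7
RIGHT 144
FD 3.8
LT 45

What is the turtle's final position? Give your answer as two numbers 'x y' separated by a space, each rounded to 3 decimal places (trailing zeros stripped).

Executing turtle program step by step:
Start: pos=(1,4), heading=0, pen down
FD 12.9: (1,4) -> (13.9,4) [heading=0, draw]
LT 120: heading 0 -> 120
FD 7.7: (13.9,4) -> (10.05,10.668) [heading=120, draw]
RT 144: heading 120 -> 336
FD 3.8: (10.05,10.668) -> (13.521,9.123) [heading=336, draw]
LT 45: heading 336 -> 21
Final: pos=(13.521,9.123), heading=21, 3 segment(s) drawn

Answer: 13.521 9.123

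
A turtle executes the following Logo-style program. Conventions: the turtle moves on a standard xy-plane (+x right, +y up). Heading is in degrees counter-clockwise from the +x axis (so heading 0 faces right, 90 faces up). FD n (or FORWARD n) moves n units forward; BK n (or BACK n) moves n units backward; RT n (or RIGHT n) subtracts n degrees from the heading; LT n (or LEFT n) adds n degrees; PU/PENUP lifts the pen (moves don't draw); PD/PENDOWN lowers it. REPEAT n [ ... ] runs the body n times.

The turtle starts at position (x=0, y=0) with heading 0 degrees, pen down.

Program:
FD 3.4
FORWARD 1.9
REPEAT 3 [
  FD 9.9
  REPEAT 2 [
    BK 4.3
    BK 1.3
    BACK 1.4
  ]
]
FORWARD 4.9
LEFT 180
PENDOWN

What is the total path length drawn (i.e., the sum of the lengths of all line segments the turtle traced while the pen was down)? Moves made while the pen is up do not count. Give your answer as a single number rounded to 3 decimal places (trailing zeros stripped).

Answer: 81.9

Derivation:
Executing turtle program step by step:
Start: pos=(0,0), heading=0, pen down
FD 3.4: (0,0) -> (3.4,0) [heading=0, draw]
FD 1.9: (3.4,0) -> (5.3,0) [heading=0, draw]
REPEAT 3 [
  -- iteration 1/3 --
  FD 9.9: (5.3,0) -> (15.2,0) [heading=0, draw]
  REPEAT 2 [
    -- iteration 1/2 --
    BK 4.3: (15.2,0) -> (10.9,0) [heading=0, draw]
    BK 1.3: (10.9,0) -> (9.6,0) [heading=0, draw]
    BK 1.4: (9.6,0) -> (8.2,0) [heading=0, draw]
    -- iteration 2/2 --
    BK 4.3: (8.2,0) -> (3.9,0) [heading=0, draw]
    BK 1.3: (3.9,0) -> (2.6,0) [heading=0, draw]
    BK 1.4: (2.6,0) -> (1.2,0) [heading=0, draw]
  ]
  -- iteration 2/3 --
  FD 9.9: (1.2,0) -> (11.1,0) [heading=0, draw]
  REPEAT 2 [
    -- iteration 1/2 --
    BK 4.3: (11.1,0) -> (6.8,0) [heading=0, draw]
    BK 1.3: (6.8,0) -> (5.5,0) [heading=0, draw]
    BK 1.4: (5.5,0) -> (4.1,0) [heading=0, draw]
    -- iteration 2/2 --
    BK 4.3: (4.1,0) -> (-0.2,0) [heading=0, draw]
    BK 1.3: (-0.2,0) -> (-1.5,0) [heading=0, draw]
    BK 1.4: (-1.5,0) -> (-2.9,0) [heading=0, draw]
  ]
  -- iteration 3/3 --
  FD 9.9: (-2.9,0) -> (7,0) [heading=0, draw]
  REPEAT 2 [
    -- iteration 1/2 --
    BK 4.3: (7,0) -> (2.7,0) [heading=0, draw]
    BK 1.3: (2.7,0) -> (1.4,0) [heading=0, draw]
    BK 1.4: (1.4,0) -> (0,0) [heading=0, draw]
    -- iteration 2/2 --
    BK 4.3: (0,0) -> (-4.3,0) [heading=0, draw]
    BK 1.3: (-4.3,0) -> (-5.6,0) [heading=0, draw]
    BK 1.4: (-5.6,0) -> (-7,0) [heading=0, draw]
  ]
]
FD 4.9: (-7,0) -> (-2.1,0) [heading=0, draw]
LT 180: heading 0 -> 180
PD: pen down
Final: pos=(-2.1,0), heading=180, 24 segment(s) drawn

Segment lengths:
  seg 1: (0,0) -> (3.4,0), length = 3.4
  seg 2: (3.4,0) -> (5.3,0), length = 1.9
  seg 3: (5.3,0) -> (15.2,0), length = 9.9
  seg 4: (15.2,0) -> (10.9,0), length = 4.3
  seg 5: (10.9,0) -> (9.6,0), length = 1.3
  seg 6: (9.6,0) -> (8.2,0), length = 1.4
  seg 7: (8.2,0) -> (3.9,0), length = 4.3
  seg 8: (3.9,0) -> (2.6,0), length = 1.3
  seg 9: (2.6,0) -> (1.2,0), length = 1.4
  seg 10: (1.2,0) -> (11.1,0), length = 9.9
  seg 11: (11.1,0) -> (6.8,0), length = 4.3
  seg 12: (6.8,0) -> (5.5,0), length = 1.3
  seg 13: (5.5,0) -> (4.1,0), length = 1.4
  seg 14: (4.1,0) -> (-0.2,0), length = 4.3
  seg 15: (-0.2,0) -> (-1.5,0), length = 1.3
  seg 16: (-1.5,0) -> (-2.9,0), length = 1.4
  seg 17: (-2.9,0) -> (7,0), length = 9.9
  seg 18: (7,0) -> (2.7,0), length = 4.3
  seg 19: (2.7,0) -> (1.4,0), length = 1.3
  seg 20: (1.4,0) -> (0,0), length = 1.4
  seg 21: (0,0) -> (-4.3,0), length = 4.3
  seg 22: (-4.3,0) -> (-5.6,0), length = 1.3
  seg 23: (-5.6,0) -> (-7,0), length = 1.4
  seg 24: (-7,0) -> (-2.1,0), length = 4.9
Total = 81.9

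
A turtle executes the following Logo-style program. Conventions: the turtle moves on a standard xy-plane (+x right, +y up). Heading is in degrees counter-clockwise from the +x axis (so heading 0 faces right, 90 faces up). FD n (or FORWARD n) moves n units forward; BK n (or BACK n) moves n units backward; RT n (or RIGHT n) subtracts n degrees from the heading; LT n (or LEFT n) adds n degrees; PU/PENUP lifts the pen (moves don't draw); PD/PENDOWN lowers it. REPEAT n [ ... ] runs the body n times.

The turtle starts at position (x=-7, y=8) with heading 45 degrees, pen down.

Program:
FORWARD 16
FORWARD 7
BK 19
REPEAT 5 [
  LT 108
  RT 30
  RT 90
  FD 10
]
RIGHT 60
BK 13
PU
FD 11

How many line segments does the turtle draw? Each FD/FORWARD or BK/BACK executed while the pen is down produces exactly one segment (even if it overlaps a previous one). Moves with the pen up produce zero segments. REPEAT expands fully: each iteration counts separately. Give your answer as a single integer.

Answer: 9

Derivation:
Executing turtle program step by step:
Start: pos=(-7,8), heading=45, pen down
FD 16: (-7,8) -> (4.314,19.314) [heading=45, draw]
FD 7: (4.314,19.314) -> (9.263,24.263) [heading=45, draw]
BK 19: (9.263,24.263) -> (-4.172,10.828) [heading=45, draw]
REPEAT 5 [
  -- iteration 1/5 --
  LT 108: heading 45 -> 153
  RT 30: heading 153 -> 123
  RT 90: heading 123 -> 33
  FD 10: (-4.172,10.828) -> (4.215,16.275) [heading=33, draw]
  -- iteration 2/5 --
  LT 108: heading 33 -> 141
  RT 30: heading 141 -> 111
  RT 90: heading 111 -> 21
  FD 10: (4.215,16.275) -> (13.551,19.858) [heading=21, draw]
  -- iteration 3/5 --
  LT 108: heading 21 -> 129
  RT 30: heading 129 -> 99
  RT 90: heading 99 -> 9
  FD 10: (13.551,19.858) -> (23.428,21.423) [heading=9, draw]
  -- iteration 4/5 --
  LT 108: heading 9 -> 117
  RT 30: heading 117 -> 87
  RT 90: heading 87 -> 357
  FD 10: (23.428,21.423) -> (33.414,20.899) [heading=357, draw]
  -- iteration 5/5 --
  LT 108: heading 357 -> 105
  RT 30: heading 105 -> 75
  RT 90: heading 75 -> 345
  FD 10: (33.414,20.899) -> (43.073,18.311) [heading=345, draw]
]
RT 60: heading 345 -> 285
BK 13: (43.073,18.311) -> (39.709,30.868) [heading=285, draw]
PU: pen up
FD 11: (39.709,30.868) -> (42.556,20.243) [heading=285, move]
Final: pos=(42.556,20.243), heading=285, 9 segment(s) drawn
Segments drawn: 9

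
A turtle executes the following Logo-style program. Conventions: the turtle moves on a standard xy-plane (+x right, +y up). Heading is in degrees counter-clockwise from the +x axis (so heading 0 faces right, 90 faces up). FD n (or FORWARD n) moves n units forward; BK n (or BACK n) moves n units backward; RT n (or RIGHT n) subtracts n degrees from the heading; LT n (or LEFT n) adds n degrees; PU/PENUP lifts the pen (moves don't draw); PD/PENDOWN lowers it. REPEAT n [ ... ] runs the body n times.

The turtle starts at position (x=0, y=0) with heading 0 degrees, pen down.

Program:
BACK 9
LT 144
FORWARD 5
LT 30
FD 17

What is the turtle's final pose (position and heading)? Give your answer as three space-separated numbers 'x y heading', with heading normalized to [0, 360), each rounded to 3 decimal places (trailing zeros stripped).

Answer: -29.952 4.716 174

Derivation:
Executing turtle program step by step:
Start: pos=(0,0), heading=0, pen down
BK 9: (0,0) -> (-9,0) [heading=0, draw]
LT 144: heading 0 -> 144
FD 5: (-9,0) -> (-13.045,2.939) [heading=144, draw]
LT 30: heading 144 -> 174
FD 17: (-13.045,2.939) -> (-29.952,4.716) [heading=174, draw]
Final: pos=(-29.952,4.716), heading=174, 3 segment(s) drawn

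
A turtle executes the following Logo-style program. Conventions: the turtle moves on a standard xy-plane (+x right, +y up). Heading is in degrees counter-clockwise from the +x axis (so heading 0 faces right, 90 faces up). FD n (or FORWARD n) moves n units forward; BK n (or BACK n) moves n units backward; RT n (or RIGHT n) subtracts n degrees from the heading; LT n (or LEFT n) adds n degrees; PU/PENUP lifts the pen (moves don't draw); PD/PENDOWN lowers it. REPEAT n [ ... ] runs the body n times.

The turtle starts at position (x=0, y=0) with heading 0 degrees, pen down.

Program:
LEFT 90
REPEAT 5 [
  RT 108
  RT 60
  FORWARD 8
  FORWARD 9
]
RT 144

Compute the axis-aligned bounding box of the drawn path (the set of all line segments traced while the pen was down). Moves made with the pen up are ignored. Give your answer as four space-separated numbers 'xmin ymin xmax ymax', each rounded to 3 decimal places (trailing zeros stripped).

Executing turtle program step by step:
Start: pos=(0,0), heading=0, pen down
LT 90: heading 0 -> 90
REPEAT 5 [
  -- iteration 1/5 --
  RT 108: heading 90 -> 342
  RT 60: heading 342 -> 282
  FD 8: (0,0) -> (1.663,-7.825) [heading=282, draw]
  FD 9: (1.663,-7.825) -> (3.534,-16.629) [heading=282, draw]
  -- iteration 2/5 --
  RT 108: heading 282 -> 174
  RT 60: heading 174 -> 114
  FD 8: (3.534,-16.629) -> (0.281,-9.32) [heading=114, draw]
  FD 9: (0.281,-9.32) -> (-3.38,-1.098) [heading=114, draw]
  -- iteration 3/5 --
  RT 108: heading 114 -> 6
  RT 60: heading 6 -> 306
  FD 8: (-3.38,-1.098) -> (1.322,-7.57) [heading=306, draw]
  FD 9: (1.322,-7.57) -> (6.612,-14.852) [heading=306, draw]
  -- iteration 4/5 --
  RT 108: heading 306 -> 198
  RT 60: heading 198 -> 138
  FD 8: (6.612,-14.852) -> (0.667,-9.498) [heading=138, draw]
  FD 9: (0.667,-9.498) -> (-6.021,-3.476) [heading=138, draw]
  -- iteration 5/5 --
  RT 108: heading 138 -> 30
  RT 60: heading 30 -> 330
  FD 8: (-6.021,-3.476) -> (0.907,-7.476) [heading=330, draw]
  FD 9: (0.907,-7.476) -> (8.701,-11.976) [heading=330, draw]
]
RT 144: heading 330 -> 186
Final: pos=(8.701,-11.976), heading=186, 10 segment(s) drawn

Segment endpoints: x in {-6.021, -3.38, 0, 0.281, 0.667, 0.907, 1.322, 1.663, 3.534, 6.612, 8.701}, y in {-16.629, -14.852, -11.976, -9.498, -9.32, -7.825, -7.57, -7.476, -3.476, -1.098, 0}
xmin=-6.021, ymin=-16.629, xmax=8.701, ymax=0

Answer: -6.021 -16.629 8.701 0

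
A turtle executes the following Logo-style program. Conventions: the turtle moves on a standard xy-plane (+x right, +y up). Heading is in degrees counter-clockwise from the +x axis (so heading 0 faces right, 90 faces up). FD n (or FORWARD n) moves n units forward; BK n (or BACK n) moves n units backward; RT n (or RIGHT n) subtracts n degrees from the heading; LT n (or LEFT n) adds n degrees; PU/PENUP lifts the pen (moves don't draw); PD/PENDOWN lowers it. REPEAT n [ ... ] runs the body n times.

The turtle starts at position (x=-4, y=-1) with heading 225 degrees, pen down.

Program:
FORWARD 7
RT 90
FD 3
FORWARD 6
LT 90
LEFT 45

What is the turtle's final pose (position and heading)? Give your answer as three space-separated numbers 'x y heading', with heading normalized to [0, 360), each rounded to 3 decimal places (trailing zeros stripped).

Answer: -15.314 0.414 270

Derivation:
Executing turtle program step by step:
Start: pos=(-4,-1), heading=225, pen down
FD 7: (-4,-1) -> (-8.95,-5.95) [heading=225, draw]
RT 90: heading 225 -> 135
FD 3: (-8.95,-5.95) -> (-11.071,-3.828) [heading=135, draw]
FD 6: (-11.071,-3.828) -> (-15.314,0.414) [heading=135, draw]
LT 90: heading 135 -> 225
LT 45: heading 225 -> 270
Final: pos=(-15.314,0.414), heading=270, 3 segment(s) drawn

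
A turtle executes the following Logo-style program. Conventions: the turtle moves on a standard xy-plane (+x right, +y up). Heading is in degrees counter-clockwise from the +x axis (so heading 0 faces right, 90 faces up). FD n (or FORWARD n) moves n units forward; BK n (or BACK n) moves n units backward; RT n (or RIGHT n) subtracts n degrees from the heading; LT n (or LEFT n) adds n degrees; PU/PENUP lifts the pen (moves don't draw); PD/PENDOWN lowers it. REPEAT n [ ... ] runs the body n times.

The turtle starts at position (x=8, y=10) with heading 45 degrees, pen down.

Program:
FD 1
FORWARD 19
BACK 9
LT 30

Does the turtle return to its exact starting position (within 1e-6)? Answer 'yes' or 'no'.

Answer: no

Derivation:
Executing turtle program step by step:
Start: pos=(8,10), heading=45, pen down
FD 1: (8,10) -> (8.707,10.707) [heading=45, draw]
FD 19: (8.707,10.707) -> (22.142,24.142) [heading=45, draw]
BK 9: (22.142,24.142) -> (15.778,17.778) [heading=45, draw]
LT 30: heading 45 -> 75
Final: pos=(15.778,17.778), heading=75, 3 segment(s) drawn

Start position: (8, 10)
Final position: (15.778, 17.778)
Distance = 11; >= 1e-6 -> NOT closed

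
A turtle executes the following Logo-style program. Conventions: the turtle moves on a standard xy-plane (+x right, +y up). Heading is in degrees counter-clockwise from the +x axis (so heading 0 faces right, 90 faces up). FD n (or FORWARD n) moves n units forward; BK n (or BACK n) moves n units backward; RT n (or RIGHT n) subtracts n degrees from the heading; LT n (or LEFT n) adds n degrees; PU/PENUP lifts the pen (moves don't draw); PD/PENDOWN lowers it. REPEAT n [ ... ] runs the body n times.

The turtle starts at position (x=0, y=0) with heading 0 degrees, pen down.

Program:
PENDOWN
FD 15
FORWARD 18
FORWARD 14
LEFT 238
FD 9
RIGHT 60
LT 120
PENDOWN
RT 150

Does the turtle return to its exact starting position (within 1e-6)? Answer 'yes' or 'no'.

Executing turtle program step by step:
Start: pos=(0,0), heading=0, pen down
PD: pen down
FD 15: (0,0) -> (15,0) [heading=0, draw]
FD 18: (15,0) -> (33,0) [heading=0, draw]
FD 14: (33,0) -> (47,0) [heading=0, draw]
LT 238: heading 0 -> 238
FD 9: (47,0) -> (42.231,-7.632) [heading=238, draw]
RT 60: heading 238 -> 178
LT 120: heading 178 -> 298
PD: pen down
RT 150: heading 298 -> 148
Final: pos=(42.231,-7.632), heading=148, 4 segment(s) drawn

Start position: (0, 0)
Final position: (42.231, -7.632)
Distance = 42.915; >= 1e-6 -> NOT closed

Answer: no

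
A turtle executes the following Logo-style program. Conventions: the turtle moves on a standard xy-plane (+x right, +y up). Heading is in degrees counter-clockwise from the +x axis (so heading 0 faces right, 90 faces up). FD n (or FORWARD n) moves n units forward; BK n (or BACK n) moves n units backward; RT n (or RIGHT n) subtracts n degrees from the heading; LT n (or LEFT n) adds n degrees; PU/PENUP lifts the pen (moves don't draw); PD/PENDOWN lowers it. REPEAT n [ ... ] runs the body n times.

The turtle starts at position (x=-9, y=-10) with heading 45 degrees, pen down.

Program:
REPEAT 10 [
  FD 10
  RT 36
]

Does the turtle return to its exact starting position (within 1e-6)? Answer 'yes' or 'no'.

Answer: yes

Derivation:
Executing turtle program step by step:
Start: pos=(-9,-10), heading=45, pen down
REPEAT 10 [
  -- iteration 1/10 --
  FD 10: (-9,-10) -> (-1.929,-2.929) [heading=45, draw]
  RT 36: heading 45 -> 9
  -- iteration 2/10 --
  FD 10: (-1.929,-2.929) -> (7.948,-1.365) [heading=9, draw]
  RT 36: heading 9 -> 333
  -- iteration 3/10 --
  FD 10: (7.948,-1.365) -> (16.858,-5.904) [heading=333, draw]
  RT 36: heading 333 -> 297
  -- iteration 4/10 --
  FD 10: (16.858,-5.904) -> (21.398,-14.815) [heading=297, draw]
  RT 36: heading 297 -> 261
  -- iteration 5/10 --
  FD 10: (21.398,-14.815) -> (19.834,-24.691) [heading=261, draw]
  RT 36: heading 261 -> 225
  -- iteration 6/10 --
  FD 10: (19.834,-24.691) -> (12.763,-31.763) [heading=225, draw]
  RT 36: heading 225 -> 189
  -- iteration 7/10 --
  FD 10: (12.763,-31.763) -> (2.886,-33.327) [heading=189, draw]
  RT 36: heading 189 -> 153
  -- iteration 8/10 --
  FD 10: (2.886,-33.327) -> (-6.024,-28.787) [heading=153, draw]
  RT 36: heading 153 -> 117
  -- iteration 9/10 --
  FD 10: (-6.024,-28.787) -> (-10.564,-19.877) [heading=117, draw]
  RT 36: heading 117 -> 81
  -- iteration 10/10 --
  FD 10: (-10.564,-19.877) -> (-9,-10) [heading=81, draw]
  RT 36: heading 81 -> 45
]
Final: pos=(-9,-10), heading=45, 10 segment(s) drawn

Start position: (-9, -10)
Final position: (-9, -10)
Distance = 0; < 1e-6 -> CLOSED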